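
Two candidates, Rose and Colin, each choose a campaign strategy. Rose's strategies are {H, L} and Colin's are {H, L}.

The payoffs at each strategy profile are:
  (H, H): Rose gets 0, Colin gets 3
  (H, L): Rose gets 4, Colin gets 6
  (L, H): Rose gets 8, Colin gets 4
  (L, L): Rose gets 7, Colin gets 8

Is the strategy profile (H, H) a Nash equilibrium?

No

At (H, H), Rose earns 0; switching to L would give 8, so Rose would deviate.
Colin earns 3; switching to L would give 6, so Colin would deviate.
Since at least one player can profitably deviate, this is not a Nash equilibrium.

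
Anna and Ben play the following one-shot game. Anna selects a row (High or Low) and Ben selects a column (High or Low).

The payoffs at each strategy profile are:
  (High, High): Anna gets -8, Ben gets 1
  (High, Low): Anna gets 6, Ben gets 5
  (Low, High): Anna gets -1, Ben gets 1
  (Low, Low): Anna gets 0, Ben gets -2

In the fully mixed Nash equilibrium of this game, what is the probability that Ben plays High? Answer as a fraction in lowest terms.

Let c be the probability that Ben plays High. In a completely mixed equilibrium, Anna must be indifferent between High and Low.
Anna's expected payoff from High is −8c + 6(1−c); from Low it is −c.
Setting these equal: −14c + 6 = −c, so c = 6/13.

6/13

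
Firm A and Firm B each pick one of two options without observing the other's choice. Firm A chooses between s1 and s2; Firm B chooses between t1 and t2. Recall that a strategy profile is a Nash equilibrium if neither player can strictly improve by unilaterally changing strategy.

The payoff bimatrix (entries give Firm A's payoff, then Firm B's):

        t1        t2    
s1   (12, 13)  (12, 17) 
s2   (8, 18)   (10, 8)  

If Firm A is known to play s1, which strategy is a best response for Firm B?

t2

Against s1, Firm B earns 13 from t1 and 17 from t2.
So t2 is the best response.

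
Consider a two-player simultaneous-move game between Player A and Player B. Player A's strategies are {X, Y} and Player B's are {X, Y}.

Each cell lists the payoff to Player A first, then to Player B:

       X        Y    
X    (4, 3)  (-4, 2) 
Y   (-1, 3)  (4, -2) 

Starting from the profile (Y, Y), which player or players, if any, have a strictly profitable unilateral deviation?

Player B

Player A at (Y, Y) earns 4; deviating to X yields -4 — not better.
Player B earns -2; deviating to X yields 3 — a strict improvement.
Only Player B has a strictly profitable deviation.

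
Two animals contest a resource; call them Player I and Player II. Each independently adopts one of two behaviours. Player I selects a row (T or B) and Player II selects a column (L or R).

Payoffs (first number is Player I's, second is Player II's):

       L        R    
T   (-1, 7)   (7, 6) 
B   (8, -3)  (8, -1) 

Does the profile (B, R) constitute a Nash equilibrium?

Yes

At (B, R), Player I earns 8; switching to T would give 7, so Player I has no profitable deviation.
Player II earns -1; switching to L would give -3, so Player II has no profitable deviation.
Neither player can gain by a unilateral deviation, so this profile is a Nash equilibrium.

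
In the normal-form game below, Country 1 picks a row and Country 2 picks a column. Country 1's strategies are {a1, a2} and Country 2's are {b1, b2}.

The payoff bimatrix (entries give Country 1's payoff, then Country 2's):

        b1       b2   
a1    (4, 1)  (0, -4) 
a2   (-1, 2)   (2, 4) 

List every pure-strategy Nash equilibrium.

(a1, b1) and (a2, b2)

(a1, b1): Country 1 gets 4 ≥ -1 from a2, and Country 2 gets 1 ≥ -4 from b2 — Nash equilibrium.
(a1, b2): Country 1 prefers a2 (2 > 0); Country 2 prefers b1 (1 > -4) — not an equilibrium.
(a2, b1): Country 1 prefers a1 (4 > -1); Country 2 prefers b2 (4 > 2) — not an equilibrium.
(a2, b2): Country 1 gets 2 ≥ 0 from a1, and Country 2 gets 4 ≥ 2 from b1 — Nash equilibrium.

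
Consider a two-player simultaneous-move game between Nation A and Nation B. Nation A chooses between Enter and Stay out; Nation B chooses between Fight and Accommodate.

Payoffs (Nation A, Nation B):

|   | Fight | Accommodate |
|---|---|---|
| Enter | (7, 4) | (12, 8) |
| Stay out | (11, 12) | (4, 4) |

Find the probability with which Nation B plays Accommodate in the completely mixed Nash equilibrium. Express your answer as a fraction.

Let y be the probability that Nation B plays Fight. In a completely mixed equilibrium, Nation A must be indifferent between Enter and Stay out.
Nation A's expected payoff from Enter is 7y + 12(1−y); from Stay out it is 11y + 4(1−y).
Setting these equal: −5y + 12 = 7y + 4, so y = 2/3.
Therefore Nation B plays Accommodate with probability 1 − 2/3 = 1/3.

1/3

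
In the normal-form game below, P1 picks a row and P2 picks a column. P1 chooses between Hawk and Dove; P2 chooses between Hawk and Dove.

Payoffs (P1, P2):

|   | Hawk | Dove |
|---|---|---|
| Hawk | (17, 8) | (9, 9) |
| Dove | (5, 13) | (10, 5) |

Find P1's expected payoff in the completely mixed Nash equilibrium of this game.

First find q, the probability P2 plays Hawk, from P1's indifference between Hawk and Dove: 17q + 9(1−q) = 5q + 10(1−q), giving q = 1/13.
Since P1 is indifferent in equilibrium, P1's expected payoff equals the payoff from either row against (1/13, 12/13). Using Hawk: 17(1/13) + 9(12/13) = 125/13.

125/13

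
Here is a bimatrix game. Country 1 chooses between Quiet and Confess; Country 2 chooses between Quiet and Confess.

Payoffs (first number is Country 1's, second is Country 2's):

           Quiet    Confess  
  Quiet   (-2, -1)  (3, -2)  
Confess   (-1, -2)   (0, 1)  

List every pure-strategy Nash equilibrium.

(Quiet, Quiet): Country 1 prefers Confess (-1 > -2) — not an equilibrium.
(Quiet, Confess): Country 2 prefers Quiet (-1 > -2) — not an equilibrium.
(Confess, Quiet): Country 2 prefers Confess (1 > -2) — not an equilibrium.
(Confess, Confess): Country 1 prefers Quiet (3 > 0) — not an equilibrium.

none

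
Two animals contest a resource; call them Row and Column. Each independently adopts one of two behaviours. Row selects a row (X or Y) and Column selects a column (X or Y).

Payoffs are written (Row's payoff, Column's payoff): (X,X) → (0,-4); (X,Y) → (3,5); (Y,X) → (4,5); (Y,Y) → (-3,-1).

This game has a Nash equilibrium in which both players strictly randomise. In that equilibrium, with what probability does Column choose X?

Let c be the probability that Column plays X. In a completely mixed equilibrium, Row must be indifferent between X and Y.
Row's expected payoff from X is 3(1−c); from Y it is 4c − 3(1−c).
Setting these equal: −3c + 3 = 7c − 3, so c = 3/5.

3/5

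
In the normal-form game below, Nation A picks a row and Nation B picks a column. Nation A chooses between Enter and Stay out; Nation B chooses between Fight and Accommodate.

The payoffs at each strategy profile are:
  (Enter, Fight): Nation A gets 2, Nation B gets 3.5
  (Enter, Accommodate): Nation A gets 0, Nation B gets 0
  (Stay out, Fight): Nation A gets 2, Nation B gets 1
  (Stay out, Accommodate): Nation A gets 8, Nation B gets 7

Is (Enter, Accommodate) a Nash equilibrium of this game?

No

At (Enter, Accommodate), Nation A earns 0; switching to Stay out would give 8, so Nation A would deviate.
Nation B earns 0; switching to Fight would give 3.5, so Nation B would deviate.
Since at least one player can profitably deviate, this is not a Nash equilibrium.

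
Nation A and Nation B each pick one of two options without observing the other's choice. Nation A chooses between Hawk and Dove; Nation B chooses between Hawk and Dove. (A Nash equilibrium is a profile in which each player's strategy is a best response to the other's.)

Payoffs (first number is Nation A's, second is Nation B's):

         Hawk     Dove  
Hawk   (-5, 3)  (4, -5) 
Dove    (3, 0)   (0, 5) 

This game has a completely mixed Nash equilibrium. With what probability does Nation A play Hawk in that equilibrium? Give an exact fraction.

5/13

Let x be the probability that Nation A plays Hawk. In a completely mixed equilibrium, Nation B must be indifferent between Hawk and Dove.
Nation B's expected payoff from Hawk is 3x; from Dove it is −5x + 5(1−x).
Setting these equal: 3x = −10x + 5, so x = 5/13.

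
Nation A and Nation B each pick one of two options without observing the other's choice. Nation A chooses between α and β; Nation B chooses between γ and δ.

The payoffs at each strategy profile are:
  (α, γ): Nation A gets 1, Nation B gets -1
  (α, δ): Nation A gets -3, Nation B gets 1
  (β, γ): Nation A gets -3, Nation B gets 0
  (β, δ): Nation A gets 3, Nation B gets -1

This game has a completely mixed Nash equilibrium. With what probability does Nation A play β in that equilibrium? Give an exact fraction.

2/3

Let x be the probability that Nation A plays α. In a completely mixed equilibrium, Nation B must be indifferent between γ and δ.
Nation B's expected payoff from γ is −x; from δ it is x − (1−x).
Setting these equal: −x = 2x − 1, so x = 1/3.
Therefore Nation A plays β with probability 1 − 1/3 = 2/3.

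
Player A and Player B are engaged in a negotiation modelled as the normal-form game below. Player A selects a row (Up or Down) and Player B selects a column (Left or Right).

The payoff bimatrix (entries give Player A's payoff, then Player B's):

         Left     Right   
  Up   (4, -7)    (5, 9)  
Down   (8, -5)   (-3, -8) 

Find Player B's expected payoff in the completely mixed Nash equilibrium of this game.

First find p, the probability Player A plays Up, from Player B's indifference between Left and Right: −7p − 5(1−p) = 9p − 8(1−p), giving p = 3/19.
Since Player B is indifferent in equilibrium, Player B's expected payoff equals the payoff from either column against (3/19, 16/19). Using Left: −7(3/19) − 5(16/19) = -101/19.

-101/19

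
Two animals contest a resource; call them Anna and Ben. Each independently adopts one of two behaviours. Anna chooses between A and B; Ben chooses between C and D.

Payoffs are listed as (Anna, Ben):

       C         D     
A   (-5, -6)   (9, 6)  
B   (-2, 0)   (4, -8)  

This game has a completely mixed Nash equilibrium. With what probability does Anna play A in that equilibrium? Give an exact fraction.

Let x be the probability that Anna plays A. In a completely mixed equilibrium, Ben must be indifferent between C and D.
Ben's expected payoff from C is −6x; from D it is 6x − 8(1−x).
Setting these equal: −6x = 14x − 8, so x = 2/5.

2/5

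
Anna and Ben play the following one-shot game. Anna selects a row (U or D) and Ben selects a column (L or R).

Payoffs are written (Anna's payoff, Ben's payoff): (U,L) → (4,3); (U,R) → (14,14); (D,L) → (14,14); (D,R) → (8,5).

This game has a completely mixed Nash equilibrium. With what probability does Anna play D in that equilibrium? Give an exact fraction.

Let x be the probability that Anna plays U. In a completely mixed equilibrium, Ben must be indifferent between L and R.
Ben's expected payoff from L is 3x + 14(1−x); from R it is 14x + 5(1−x).
Setting these equal: −11x + 14 = 9x + 5, so x = 9/20.
Therefore Anna plays D with probability 1 − 9/20 = 11/20.

11/20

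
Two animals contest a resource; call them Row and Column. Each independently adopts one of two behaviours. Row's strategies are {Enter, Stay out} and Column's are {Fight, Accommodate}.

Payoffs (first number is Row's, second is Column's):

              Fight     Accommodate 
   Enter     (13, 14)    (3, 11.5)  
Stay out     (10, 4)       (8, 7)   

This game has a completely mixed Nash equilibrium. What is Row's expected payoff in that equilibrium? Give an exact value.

37/4

First find y, the probability Column plays Fight, from Row's indifference between Enter and Stay out: 13y + 3(1−y) = 10y + 8(1−y), giving y = 5/8.
Since Row is indifferent in equilibrium, Row's expected payoff equals the payoff from either row against (5/8, 3/8). Using Enter: 13(5/8) + 3(3/8) = 37/4.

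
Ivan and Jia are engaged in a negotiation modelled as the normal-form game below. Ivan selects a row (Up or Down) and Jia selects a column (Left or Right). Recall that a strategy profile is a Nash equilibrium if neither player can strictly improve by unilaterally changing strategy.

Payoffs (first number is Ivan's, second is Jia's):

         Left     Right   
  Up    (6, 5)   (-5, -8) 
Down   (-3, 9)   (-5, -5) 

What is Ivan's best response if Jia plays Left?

Against Left, Ivan earns 6 from Up and -3 from Down.
So Up is the best response.

Up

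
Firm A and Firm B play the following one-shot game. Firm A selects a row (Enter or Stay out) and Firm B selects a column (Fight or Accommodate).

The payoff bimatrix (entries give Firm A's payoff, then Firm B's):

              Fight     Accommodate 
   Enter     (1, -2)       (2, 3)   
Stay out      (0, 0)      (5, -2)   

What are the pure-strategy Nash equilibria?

none

(Enter, Fight): Firm B prefers Accommodate (3 > -2) — not an equilibrium.
(Enter, Accommodate): Firm A prefers Stay out (5 > 2) — not an equilibrium.
(Stay out, Fight): Firm A prefers Enter (1 > 0) — not an equilibrium.
(Stay out, Accommodate): Firm B prefers Fight (0 > -2) — not an equilibrium.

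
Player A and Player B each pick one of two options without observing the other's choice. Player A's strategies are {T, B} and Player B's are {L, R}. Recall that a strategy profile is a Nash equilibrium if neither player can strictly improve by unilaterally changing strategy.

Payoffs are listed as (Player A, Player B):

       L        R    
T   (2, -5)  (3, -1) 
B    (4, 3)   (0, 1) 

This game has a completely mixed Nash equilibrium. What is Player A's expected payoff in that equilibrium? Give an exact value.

First find q, the probability Player B plays L, from Player A's indifference between T and B: 2q + 3(1−q) = 4q, giving q = 3/5.
Since Player A is indifferent in equilibrium, Player A's expected payoff equals the payoff from either row against (3/5, 2/5). Using T: 2(3/5) + 3(2/5) = 12/5.

12/5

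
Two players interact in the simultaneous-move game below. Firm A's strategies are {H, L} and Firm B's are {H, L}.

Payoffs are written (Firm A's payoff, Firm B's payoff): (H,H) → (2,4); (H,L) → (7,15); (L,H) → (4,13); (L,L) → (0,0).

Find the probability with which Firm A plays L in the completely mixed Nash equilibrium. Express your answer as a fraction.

Let p be the probability that Firm A plays H. In a completely mixed equilibrium, Firm B must be indifferent between H and L.
Firm B's expected payoff from H is 4p + 13(1−p); from L it is 15p.
Setting these equal: −9p + 13 = 15p, so p = 13/24.
Therefore Firm A plays L with probability 1 − 13/24 = 11/24.

11/24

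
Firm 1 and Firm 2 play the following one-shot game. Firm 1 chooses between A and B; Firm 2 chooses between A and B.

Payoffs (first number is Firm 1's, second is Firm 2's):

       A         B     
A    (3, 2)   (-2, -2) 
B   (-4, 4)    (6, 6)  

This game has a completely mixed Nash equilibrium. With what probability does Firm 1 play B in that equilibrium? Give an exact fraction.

2/3

Let x be the probability that Firm 1 plays A. In a completely mixed equilibrium, Firm 2 must be indifferent between A and B.
Firm 2's expected payoff from A is 2x + 4(1−x); from B it is −2x + 6(1−x).
Setting these equal: −2x + 4 = −8x + 6, so x = 1/3.
Therefore Firm 1 plays B with probability 1 − 1/3 = 2/3.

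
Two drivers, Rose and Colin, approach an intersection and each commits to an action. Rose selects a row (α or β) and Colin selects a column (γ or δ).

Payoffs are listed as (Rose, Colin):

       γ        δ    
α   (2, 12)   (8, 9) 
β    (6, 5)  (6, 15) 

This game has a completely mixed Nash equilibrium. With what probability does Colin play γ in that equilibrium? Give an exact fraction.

1/3

Let y be the probability that Colin plays γ. In a completely mixed equilibrium, Rose must be indifferent between α and β.
Rose's expected payoff from α is 2y + 8(1−y); from β it is 6y + 6(1−y).
Setting these equal: −6y + 8 = 6, so y = 1/3.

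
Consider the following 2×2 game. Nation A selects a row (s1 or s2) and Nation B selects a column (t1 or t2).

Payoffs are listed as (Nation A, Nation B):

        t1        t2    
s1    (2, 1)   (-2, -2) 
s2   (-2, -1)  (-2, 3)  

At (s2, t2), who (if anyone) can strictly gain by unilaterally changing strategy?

Nation A at (s2, t2) earns -2; deviating to s1 yields -2 — not better.
Nation B earns 3; deviating to t1 yields -1 — not better.
Neither player can strictly improve; the profile is a Nash equilibrium.

Neither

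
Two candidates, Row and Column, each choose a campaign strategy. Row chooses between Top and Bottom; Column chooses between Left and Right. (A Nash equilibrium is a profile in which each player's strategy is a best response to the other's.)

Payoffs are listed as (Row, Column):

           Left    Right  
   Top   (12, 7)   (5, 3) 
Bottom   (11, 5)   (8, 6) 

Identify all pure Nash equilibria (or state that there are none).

(Top, Left): Row gets 12 ≥ 11 from Bottom, and Column gets 7 ≥ 3 from Right — Nash equilibrium.
(Top, Right): Row prefers Bottom (8 > 5); Column prefers Left (7 > 3) — not an equilibrium.
(Bottom, Left): Row prefers Top (12 > 11); Column prefers Right (6 > 5) — not an equilibrium.
(Bottom, Right): Row gets 8 ≥ 5 from Top, and Column gets 6 ≥ 5 from Left — Nash equilibrium.

(Top, Left) and (Bottom, Right)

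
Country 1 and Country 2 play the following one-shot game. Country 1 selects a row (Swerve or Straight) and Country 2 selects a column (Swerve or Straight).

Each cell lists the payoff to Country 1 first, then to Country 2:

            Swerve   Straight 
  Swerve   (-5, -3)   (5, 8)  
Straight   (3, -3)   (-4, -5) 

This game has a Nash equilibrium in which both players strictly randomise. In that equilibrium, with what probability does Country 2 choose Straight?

Let c be the probability that Country 2 plays Swerve. In a completely mixed equilibrium, Country 1 must be indifferent between Swerve and Straight.
Country 1's expected payoff from Swerve is −5c + 5(1−c); from Straight it is 3c − 4(1−c).
Setting these equal: −10c + 5 = 7c − 4, so c = 9/17.
Therefore Country 2 plays Straight with probability 1 − 9/17 = 8/17.

8/17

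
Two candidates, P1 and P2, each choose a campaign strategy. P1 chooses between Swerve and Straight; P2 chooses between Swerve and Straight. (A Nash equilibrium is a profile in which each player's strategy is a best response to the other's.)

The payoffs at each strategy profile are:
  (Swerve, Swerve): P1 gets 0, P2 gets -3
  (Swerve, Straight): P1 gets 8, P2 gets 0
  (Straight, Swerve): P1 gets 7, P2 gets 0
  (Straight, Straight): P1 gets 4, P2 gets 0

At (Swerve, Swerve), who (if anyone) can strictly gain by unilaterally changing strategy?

Both

P1 at (Swerve, Swerve) earns 0; deviating to Straight yields 7 — a strict improvement.
P2 earns -3; deviating to Straight yields 0 — a strict improvement.
Both P1 and P2 have strictly profitable deviations.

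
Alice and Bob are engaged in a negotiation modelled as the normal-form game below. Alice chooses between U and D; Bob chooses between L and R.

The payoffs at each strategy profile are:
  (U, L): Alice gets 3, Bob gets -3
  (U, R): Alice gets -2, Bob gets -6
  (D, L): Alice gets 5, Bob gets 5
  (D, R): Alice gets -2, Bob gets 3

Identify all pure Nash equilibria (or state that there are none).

(D, L)

(U, L): Alice prefers D (5 > 3) — not an equilibrium.
(U, R): Bob prefers L (-3 > -6) — not an equilibrium.
(D, L): Alice gets 5 ≥ 3 from U, and Bob gets 5 ≥ 3 from R — Nash equilibrium.
(D, R): Bob prefers L (5 > 3) — not an equilibrium.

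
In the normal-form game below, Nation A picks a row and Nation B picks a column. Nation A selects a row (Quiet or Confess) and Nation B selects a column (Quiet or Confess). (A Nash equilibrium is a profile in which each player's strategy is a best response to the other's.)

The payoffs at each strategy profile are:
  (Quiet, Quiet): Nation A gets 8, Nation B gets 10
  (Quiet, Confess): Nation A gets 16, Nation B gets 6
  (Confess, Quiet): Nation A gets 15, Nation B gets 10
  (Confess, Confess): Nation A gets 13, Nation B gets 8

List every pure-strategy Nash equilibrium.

(Confess, Quiet)

(Quiet, Quiet): Nation A prefers Confess (15 > 8) — not an equilibrium.
(Quiet, Confess): Nation B prefers Quiet (10 > 6) — not an equilibrium.
(Confess, Quiet): Nation A gets 15 ≥ 8 from Quiet, and Nation B gets 10 ≥ 8 from Confess — Nash equilibrium.
(Confess, Confess): Nation A prefers Quiet (16 > 13); Nation B prefers Quiet (10 > 8) — not an equilibrium.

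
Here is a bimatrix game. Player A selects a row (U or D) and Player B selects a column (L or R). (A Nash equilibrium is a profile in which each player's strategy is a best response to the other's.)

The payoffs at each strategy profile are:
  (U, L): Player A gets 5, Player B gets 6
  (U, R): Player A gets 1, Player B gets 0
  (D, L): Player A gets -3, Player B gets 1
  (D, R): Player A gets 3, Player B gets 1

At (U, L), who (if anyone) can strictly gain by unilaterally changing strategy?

Player A at (U, L) earns 5; deviating to D yields -3 — not better.
Player B earns 6; deviating to R yields 0 — not better.
Neither player can strictly improve; the profile is a Nash equilibrium.

Neither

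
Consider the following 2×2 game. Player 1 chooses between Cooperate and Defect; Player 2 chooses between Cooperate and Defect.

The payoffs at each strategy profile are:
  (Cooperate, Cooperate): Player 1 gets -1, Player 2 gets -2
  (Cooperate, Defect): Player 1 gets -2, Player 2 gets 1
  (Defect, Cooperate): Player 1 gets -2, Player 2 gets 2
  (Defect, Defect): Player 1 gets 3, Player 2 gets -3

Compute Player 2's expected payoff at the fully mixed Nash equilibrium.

First find x, the probability Player 1 plays Cooperate, from Player 2's indifference between Cooperate and Defect: −2x + 2(1−x) = x − 3(1−x), giving x = 5/8.
Since Player 2 is indifferent in equilibrium, Player 2's expected payoff equals the payoff from either column against (5/8, 3/8). Using Cooperate: −2(5/8) + 2(3/8) = -1/2.

-1/2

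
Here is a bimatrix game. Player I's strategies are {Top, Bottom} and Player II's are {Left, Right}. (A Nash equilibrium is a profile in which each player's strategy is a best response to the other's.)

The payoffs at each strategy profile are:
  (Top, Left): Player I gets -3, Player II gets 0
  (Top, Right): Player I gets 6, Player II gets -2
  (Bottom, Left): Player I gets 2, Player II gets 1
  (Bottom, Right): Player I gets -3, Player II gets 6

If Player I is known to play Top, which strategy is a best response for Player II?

Against Top, Player II earns 0 from Left and -2 from Right.
So Left is the best response.

Left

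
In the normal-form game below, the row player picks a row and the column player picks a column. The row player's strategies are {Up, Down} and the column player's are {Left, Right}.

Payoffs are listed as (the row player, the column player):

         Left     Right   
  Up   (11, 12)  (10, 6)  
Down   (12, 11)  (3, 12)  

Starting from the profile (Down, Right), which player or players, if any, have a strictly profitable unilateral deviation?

The row player at (Down, Right) earns 3; deviating to Up yields 10 — a strict improvement.
The column player earns 12; deviating to Left yields 11 — not better.
Only the row player has a strictly profitable deviation.

The row player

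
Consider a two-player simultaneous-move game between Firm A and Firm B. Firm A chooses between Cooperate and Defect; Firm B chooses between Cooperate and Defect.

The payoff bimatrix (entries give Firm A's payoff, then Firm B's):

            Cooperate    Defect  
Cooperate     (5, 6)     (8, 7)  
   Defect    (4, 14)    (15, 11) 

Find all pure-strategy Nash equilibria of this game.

none

(Cooperate, Cooperate): Firm B prefers Defect (7 > 6) — not an equilibrium.
(Cooperate, Defect): Firm A prefers Defect (15 > 8) — not an equilibrium.
(Defect, Cooperate): Firm A prefers Cooperate (5 > 4) — not an equilibrium.
(Defect, Defect): Firm B prefers Cooperate (14 > 11) — not an equilibrium.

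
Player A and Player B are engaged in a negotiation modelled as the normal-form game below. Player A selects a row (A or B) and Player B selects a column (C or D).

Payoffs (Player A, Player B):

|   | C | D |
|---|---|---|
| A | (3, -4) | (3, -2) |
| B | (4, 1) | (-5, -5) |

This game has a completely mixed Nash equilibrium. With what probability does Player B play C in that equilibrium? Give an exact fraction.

Let q be the probability that Player B plays C. In a completely mixed equilibrium, Player A must be indifferent between A and B.
Player A's expected payoff from A is 3q + 3(1−q); from B it is 4q − 5(1−q).
Setting these equal: 3 = 9q − 5, so q = 8/9.

8/9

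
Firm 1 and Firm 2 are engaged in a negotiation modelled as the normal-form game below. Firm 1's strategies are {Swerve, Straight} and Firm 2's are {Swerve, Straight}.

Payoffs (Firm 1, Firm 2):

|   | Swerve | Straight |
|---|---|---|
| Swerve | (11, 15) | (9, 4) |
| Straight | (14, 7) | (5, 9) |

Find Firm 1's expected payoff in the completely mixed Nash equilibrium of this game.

71/7

First find y, the probability Firm 2 plays Swerve, from Firm 1's indifference between Swerve and Straight: 11y + 9(1−y) = 14y + 5(1−y), giving y = 4/7.
Since Firm 1 is indifferent in equilibrium, Firm 1's expected payoff equals the payoff from either row against (4/7, 3/7). Using Swerve: 11(4/7) + 9(3/7) = 71/7.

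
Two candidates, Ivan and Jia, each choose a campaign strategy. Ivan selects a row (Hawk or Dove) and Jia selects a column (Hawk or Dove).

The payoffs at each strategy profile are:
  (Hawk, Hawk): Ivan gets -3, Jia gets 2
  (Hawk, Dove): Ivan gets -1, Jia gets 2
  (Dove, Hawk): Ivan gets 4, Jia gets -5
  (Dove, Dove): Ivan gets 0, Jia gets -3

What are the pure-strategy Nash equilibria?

(Hawk, Hawk): Ivan prefers Dove (4 > -3) — not an equilibrium.
(Hawk, Dove): Ivan prefers Dove (0 > -1) — not an equilibrium.
(Dove, Hawk): Jia prefers Dove (-3 > -5) — not an equilibrium.
(Dove, Dove): Ivan gets 0 ≥ -1 from Hawk, and Jia gets -3 ≥ -5 from Hawk — Nash equilibrium.

(Dove, Dove)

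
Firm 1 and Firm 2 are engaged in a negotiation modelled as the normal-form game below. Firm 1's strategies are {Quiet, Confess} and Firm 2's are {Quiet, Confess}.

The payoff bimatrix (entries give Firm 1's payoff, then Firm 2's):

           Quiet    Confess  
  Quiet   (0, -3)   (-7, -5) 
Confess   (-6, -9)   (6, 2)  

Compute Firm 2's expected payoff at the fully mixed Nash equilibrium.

-51/13

First find x, the probability Firm 1 plays Quiet, from Firm 2's indifference between Quiet and Confess: −3x − 9(1−x) = −5x + 2(1−x), giving x = 11/13.
Since Firm 2 is indifferent in equilibrium, Firm 2's expected payoff equals the payoff from either column against (11/13, 2/13). Using Quiet: −3(11/13) − 9(2/13) = -51/13.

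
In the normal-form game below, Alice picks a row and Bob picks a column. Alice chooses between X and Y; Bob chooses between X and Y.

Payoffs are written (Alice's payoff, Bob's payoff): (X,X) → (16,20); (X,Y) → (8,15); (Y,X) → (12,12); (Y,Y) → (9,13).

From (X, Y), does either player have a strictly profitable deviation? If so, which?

Alice at (X, Y) earns 8; deviating to Y yields 9 — a strict improvement.
Bob earns 15; deviating to X yields 20 — a strict improvement.
Both Alice and Bob have strictly profitable deviations.

Both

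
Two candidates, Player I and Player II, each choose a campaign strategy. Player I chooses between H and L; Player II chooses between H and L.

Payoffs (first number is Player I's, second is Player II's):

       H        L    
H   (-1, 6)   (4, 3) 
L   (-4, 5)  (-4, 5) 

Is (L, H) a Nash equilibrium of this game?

No

At (L, H), Player I earns -4; switching to H would give -1, so Player I would deviate.
Player II earns 5; switching to L would give 5, so Player II has no profitable deviation.
Since at least one player can profitably deviate, this is not a Nash equilibrium.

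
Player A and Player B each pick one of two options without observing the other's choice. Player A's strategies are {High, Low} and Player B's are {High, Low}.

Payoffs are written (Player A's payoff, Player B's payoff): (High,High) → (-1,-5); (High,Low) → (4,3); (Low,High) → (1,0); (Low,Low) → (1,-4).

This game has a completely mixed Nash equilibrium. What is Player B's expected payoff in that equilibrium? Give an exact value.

-5/3

First find p, the probability Player A plays High, from Player B's indifference between High and Low: −5p = 3p − 4(1−p), giving p = 1/3.
Since Player B is indifferent in equilibrium, Player B's expected payoff equals the payoff from either column against (1/3, 2/3). Using High: −5(1/3) = -5/3.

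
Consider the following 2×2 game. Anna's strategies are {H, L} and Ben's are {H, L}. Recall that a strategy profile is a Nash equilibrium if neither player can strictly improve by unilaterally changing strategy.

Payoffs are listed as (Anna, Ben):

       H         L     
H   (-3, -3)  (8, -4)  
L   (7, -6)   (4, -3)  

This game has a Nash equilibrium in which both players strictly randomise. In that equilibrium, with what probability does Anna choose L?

Let p be the probability that Anna plays H. In a completely mixed equilibrium, Ben must be indifferent between H and L.
Ben's expected payoff from H is −3p − 6(1−p); from L it is −4p − 3(1−p).
Setting these equal: 3p − 6 = −p − 3, so p = 3/4.
Therefore Anna plays L with probability 1 − 3/4 = 1/4.

1/4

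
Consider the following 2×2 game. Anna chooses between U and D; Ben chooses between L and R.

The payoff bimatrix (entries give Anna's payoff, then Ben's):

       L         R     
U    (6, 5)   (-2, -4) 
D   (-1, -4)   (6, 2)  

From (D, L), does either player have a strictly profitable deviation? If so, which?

Anna at (D, L) earns -1; deviating to U yields 6 — a strict improvement.
Ben earns -4; deviating to R yields 2 — a strict improvement.
Both Anna and Ben have strictly profitable deviations.

Both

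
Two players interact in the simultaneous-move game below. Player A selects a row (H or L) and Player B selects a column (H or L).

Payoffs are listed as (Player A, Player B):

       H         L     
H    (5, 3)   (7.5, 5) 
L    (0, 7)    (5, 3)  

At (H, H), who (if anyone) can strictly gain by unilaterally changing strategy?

Player B

Player A at (H, H) earns 5; deviating to L yields 0 — not better.
Player B earns 3; deviating to L yields 5 — a strict improvement.
Only Player B has a strictly profitable deviation.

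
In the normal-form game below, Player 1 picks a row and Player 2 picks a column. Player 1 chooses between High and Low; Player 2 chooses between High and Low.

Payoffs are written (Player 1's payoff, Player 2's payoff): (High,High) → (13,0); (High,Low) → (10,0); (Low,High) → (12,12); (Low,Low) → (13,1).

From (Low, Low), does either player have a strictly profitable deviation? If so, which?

Player 2

Player 1 at (Low, Low) earns 13; deviating to High yields 10 — not better.
Player 2 earns 1; deviating to High yields 12 — a strict improvement.
Only Player 2 has a strictly profitable deviation.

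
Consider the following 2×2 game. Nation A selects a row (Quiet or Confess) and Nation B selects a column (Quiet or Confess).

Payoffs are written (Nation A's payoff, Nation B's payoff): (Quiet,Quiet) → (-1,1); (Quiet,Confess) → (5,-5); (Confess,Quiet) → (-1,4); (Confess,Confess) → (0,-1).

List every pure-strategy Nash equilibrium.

(Quiet, Quiet): Nation A gets -1 ≥ -1 from Confess, and Nation B gets 1 ≥ -5 from Confess — Nash equilibrium.
(Quiet, Confess): Nation B prefers Quiet (1 > -5) — not an equilibrium.
(Confess, Quiet): Nation A gets -1 ≥ -1 from Quiet, and Nation B gets 4 ≥ -1 from Confess — Nash equilibrium.
(Confess, Confess): Nation A prefers Quiet (5 > 0); Nation B prefers Quiet (4 > -1) — not an equilibrium.

(Quiet, Quiet) and (Confess, Quiet)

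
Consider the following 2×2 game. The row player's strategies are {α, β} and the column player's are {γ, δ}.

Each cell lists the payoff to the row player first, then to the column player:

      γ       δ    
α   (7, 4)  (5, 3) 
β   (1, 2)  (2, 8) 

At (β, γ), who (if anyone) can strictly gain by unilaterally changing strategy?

The row player at (β, γ) earns 1; deviating to α yields 7 — a strict improvement.
The column player earns 2; deviating to δ yields 8 — a strict improvement.
Both the row player and the column player have strictly profitable deviations.

Both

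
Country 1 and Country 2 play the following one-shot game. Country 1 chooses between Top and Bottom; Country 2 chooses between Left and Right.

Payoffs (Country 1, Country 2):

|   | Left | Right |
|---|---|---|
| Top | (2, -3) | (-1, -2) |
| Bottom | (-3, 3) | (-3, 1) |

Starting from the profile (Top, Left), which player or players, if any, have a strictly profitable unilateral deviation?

Country 2

Country 1 at (Top, Left) earns 2; deviating to Bottom yields -3 — not better.
Country 2 earns -3; deviating to Right yields -2 — a strict improvement.
Only Country 2 has a strictly profitable deviation.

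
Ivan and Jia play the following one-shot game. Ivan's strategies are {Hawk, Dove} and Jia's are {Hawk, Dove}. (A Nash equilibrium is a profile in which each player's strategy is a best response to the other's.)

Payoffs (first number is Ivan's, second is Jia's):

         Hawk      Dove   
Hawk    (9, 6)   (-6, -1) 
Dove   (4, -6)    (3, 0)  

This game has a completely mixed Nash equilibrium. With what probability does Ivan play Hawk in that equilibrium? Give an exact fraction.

6/13

Let p be the probability that Ivan plays Hawk. In a completely mixed equilibrium, Jia must be indifferent between Hawk and Dove.
Jia's expected payoff from Hawk is 6p − 6(1−p); from Dove it is −p.
Setting these equal: 12p − 6 = −p, so p = 6/13.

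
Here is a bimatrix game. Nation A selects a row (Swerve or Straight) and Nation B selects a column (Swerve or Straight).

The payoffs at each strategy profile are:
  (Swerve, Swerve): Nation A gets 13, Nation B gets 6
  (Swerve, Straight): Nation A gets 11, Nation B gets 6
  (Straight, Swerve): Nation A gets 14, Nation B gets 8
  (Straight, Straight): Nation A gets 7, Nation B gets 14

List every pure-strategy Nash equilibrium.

(Swerve, Straight)

(Swerve, Swerve): Nation A prefers Straight (14 > 13) — not an equilibrium.
(Swerve, Straight): Nation A gets 11 ≥ 7 from Straight, and Nation B gets 6 ≥ 6 from Swerve — Nash equilibrium.
(Straight, Swerve): Nation B prefers Straight (14 > 8) — not an equilibrium.
(Straight, Straight): Nation A prefers Swerve (11 > 7) — not an equilibrium.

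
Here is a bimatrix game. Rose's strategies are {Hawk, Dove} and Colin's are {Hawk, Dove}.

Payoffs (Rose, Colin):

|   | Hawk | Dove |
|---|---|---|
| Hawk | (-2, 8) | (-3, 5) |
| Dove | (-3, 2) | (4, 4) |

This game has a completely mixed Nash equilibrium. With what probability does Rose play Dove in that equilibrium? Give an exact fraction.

3/5

Let x be the probability that Rose plays Hawk. In a completely mixed equilibrium, Colin must be indifferent between Hawk and Dove.
Colin's expected payoff from Hawk is 8x + 2(1−x); from Dove it is 5x + 4(1−x).
Setting these equal: 6x + 2 = x + 4, so x = 2/5.
Therefore Rose plays Dove with probability 1 − 2/5 = 3/5.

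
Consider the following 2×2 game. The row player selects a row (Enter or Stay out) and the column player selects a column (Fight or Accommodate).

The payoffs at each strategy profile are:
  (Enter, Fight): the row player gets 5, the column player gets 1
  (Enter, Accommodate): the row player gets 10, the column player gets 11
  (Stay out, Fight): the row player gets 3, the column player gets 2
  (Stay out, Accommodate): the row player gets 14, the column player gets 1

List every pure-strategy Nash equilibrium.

(Enter, Fight): the column player prefers Accommodate (11 > 1) — not an equilibrium.
(Enter, Accommodate): the row player prefers Stay out (14 > 10) — not an equilibrium.
(Stay out, Fight): the row player prefers Enter (5 > 3) — not an equilibrium.
(Stay out, Accommodate): the column player prefers Fight (2 > 1) — not an equilibrium.

none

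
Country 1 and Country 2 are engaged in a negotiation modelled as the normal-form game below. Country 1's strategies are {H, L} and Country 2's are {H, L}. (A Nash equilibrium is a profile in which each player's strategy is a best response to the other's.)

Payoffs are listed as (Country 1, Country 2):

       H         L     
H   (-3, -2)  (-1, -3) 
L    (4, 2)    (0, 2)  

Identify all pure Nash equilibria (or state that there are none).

(L, H) and (L, L)

(H, H): Country 1 prefers L (4 > -3) — not an equilibrium.
(H, L): Country 1 prefers L (0 > -1); Country 2 prefers H (-2 > -3) — not an equilibrium.
(L, H): Country 1 gets 4 ≥ -3 from H, and Country 2 gets 2 ≥ 2 from L — Nash equilibrium.
(L, L): Country 1 gets 0 ≥ -1 from H, and Country 2 gets 2 ≥ 2 from H — Nash equilibrium.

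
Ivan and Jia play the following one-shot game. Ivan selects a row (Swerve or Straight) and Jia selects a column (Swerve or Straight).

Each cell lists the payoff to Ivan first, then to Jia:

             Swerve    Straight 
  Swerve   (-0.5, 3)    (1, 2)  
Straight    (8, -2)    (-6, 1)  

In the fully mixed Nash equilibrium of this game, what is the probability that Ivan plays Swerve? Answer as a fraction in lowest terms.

Let r be the probability that Ivan plays Swerve. In a completely mixed equilibrium, Jia must be indifferent between Swerve and Straight.
Jia's expected payoff from Swerve is 3r − 2(1−r); from Straight it is 2r + (1−r).
Setting these equal: 5r − 2 = r + 1, so r = 3/4.

3/4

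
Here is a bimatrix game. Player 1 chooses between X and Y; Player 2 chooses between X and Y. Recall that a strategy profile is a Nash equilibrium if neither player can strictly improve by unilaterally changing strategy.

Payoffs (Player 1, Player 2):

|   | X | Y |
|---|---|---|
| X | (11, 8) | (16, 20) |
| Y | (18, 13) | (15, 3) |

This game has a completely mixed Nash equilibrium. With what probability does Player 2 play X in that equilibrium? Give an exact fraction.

1/8

Let q be the probability that Player 2 plays X. In a completely mixed equilibrium, Player 1 must be indifferent between X and Y.
Player 1's expected payoff from X is 11q + 16(1−q); from Y it is 18q + 15(1−q).
Setting these equal: −5q + 16 = 3q + 15, so q = 1/8.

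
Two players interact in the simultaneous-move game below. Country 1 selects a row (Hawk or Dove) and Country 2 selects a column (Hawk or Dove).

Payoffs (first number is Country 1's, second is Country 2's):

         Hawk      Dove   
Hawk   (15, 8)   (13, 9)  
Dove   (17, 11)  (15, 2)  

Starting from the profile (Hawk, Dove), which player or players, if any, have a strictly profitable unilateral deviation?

Country 1

Country 1 at (Hawk, Dove) earns 13; deviating to Dove yields 15 — a strict improvement.
Country 2 earns 9; deviating to Hawk yields 8 — not better.
Only Country 1 has a strictly profitable deviation.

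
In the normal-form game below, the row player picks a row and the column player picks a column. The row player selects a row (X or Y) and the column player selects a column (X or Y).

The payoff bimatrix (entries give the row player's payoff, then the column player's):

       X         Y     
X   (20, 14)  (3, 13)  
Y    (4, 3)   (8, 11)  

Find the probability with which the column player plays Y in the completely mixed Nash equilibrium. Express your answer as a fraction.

16/21

Let y be the probability that the column player plays X. In a completely mixed equilibrium, the row player must be indifferent between X and Y.
The row player's expected payoff from X is 20y + 3(1−y); from Y it is 4y + 8(1−y).
Setting these equal: 17y + 3 = −4y + 8, so y = 5/21.
Therefore the column player plays Y with probability 1 − 5/21 = 16/21.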